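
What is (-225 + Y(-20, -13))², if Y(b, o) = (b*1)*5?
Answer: 105625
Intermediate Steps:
Y(b, o) = 5*b (Y(b, o) = b*5 = 5*b)
(-225 + Y(-20, -13))² = (-225 + 5*(-20))² = (-225 - 100)² = (-325)² = 105625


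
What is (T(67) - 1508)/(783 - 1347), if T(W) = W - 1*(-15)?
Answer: 713/282 ≈ 2.5284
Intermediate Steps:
T(W) = 15 + W (T(W) = W + 15 = 15 + W)
(T(67) - 1508)/(783 - 1347) = ((15 + 67) - 1508)/(783 - 1347) = (82 - 1508)/(-564) = -1426*(-1/564) = 713/282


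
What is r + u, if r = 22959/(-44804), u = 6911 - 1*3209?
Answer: 165841449/44804 ≈ 3701.5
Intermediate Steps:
u = 3702 (u = 6911 - 3209 = 3702)
r = -22959/44804 (r = 22959*(-1/44804) = -22959/44804 ≈ -0.51243)
r + u = -22959/44804 + 3702 = 165841449/44804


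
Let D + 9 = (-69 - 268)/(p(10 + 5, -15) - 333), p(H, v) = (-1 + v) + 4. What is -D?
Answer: 2768/345 ≈ 8.0232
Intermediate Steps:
p(H, v) = 3 + v
D = -2768/345 (D = -9 + (-69 - 268)/((3 - 15) - 333) = -9 - 337/(-12 - 333) = -9 - 337/(-345) = -9 - 337*(-1/345) = -9 + 337/345 = -2768/345 ≈ -8.0232)
-D = -1*(-2768/345) = 2768/345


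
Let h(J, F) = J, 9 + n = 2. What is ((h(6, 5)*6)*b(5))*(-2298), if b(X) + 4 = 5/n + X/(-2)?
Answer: 4177764/7 ≈ 5.9682e+5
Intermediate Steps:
n = -7 (n = -9 + 2 = -7)
b(X) = -33/7 - X/2 (b(X) = -4 + (5/(-7) + X/(-2)) = -4 + (5*(-⅐) + X*(-½)) = -4 + (-5/7 - X/2) = -33/7 - X/2)
((h(6, 5)*6)*b(5))*(-2298) = ((6*6)*(-33/7 - ½*5))*(-2298) = (36*(-33/7 - 5/2))*(-2298) = (36*(-101/14))*(-2298) = -1818/7*(-2298) = 4177764/7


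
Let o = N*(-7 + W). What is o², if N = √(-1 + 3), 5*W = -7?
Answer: 3528/25 ≈ 141.12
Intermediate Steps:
W = -7/5 (W = (⅕)*(-7) = -7/5 ≈ -1.4000)
N = √2 ≈ 1.4142
o = -42*√2/5 (o = √2*(-7 - 7/5) = √2*(-42/5) = -42*√2/5 ≈ -11.879)
o² = (-42*√2/5)² = 3528/25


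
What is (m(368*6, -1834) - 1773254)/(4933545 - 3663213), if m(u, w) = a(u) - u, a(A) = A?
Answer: -126661/90738 ≈ -1.3959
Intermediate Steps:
m(u, w) = 0 (m(u, w) = u - u = 0)
(m(368*6, -1834) - 1773254)/(4933545 - 3663213) = (0 - 1773254)/(4933545 - 3663213) = -1773254/1270332 = -1773254*1/1270332 = -126661/90738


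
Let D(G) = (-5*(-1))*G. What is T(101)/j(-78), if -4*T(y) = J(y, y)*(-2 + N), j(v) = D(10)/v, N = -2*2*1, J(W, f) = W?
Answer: -11817/50 ≈ -236.34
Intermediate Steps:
D(G) = 5*G
N = -4 (N = -4*1 = -4)
j(v) = 50/v (j(v) = (5*10)/v = 50/v)
T(y) = 3*y/2 (T(y) = -y*(-2 - 4)/4 = -y*(-6)/4 = -(-3)*y/2 = 3*y/2)
T(101)/j(-78) = ((3/2)*101)/((50/(-78))) = 303/(2*((50*(-1/78)))) = 303/(2*(-25/39)) = (303/2)*(-39/25) = -11817/50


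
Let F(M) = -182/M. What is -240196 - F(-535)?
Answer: -128505042/535 ≈ -2.4020e+5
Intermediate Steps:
-240196 - F(-535) = -240196 - (-182)/(-535) = -240196 - (-182)*(-1)/535 = -240196 - 1*182/535 = -240196 - 182/535 = -128505042/535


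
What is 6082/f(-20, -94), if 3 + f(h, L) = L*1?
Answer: -6082/97 ≈ -62.701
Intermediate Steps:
f(h, L) = -3 + L (f(h, L) = -3 + L*1 = -3 + L)
6082/f(-20, -94) = 6082/(-3 - 94) = 6082/(-97) = 6082*(-1/97) = -6082/97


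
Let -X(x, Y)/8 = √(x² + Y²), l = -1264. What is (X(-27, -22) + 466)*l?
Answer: -589024 + 10112*√1213 ≈ -2.3684e+5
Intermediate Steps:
X(x, Y) = -8*√(Y² + x²) (X(x, Y) = -8*√(x² + Y²) = -8*√(Y² + x²))
(X(-27, -22) + 466)*l = (-8*√((-22)² + (-27)²) + 466)*(-1264) = (-8*√(484 + 729) + 466)*(-1264) = (-8*√1213 + 466)*(-1264) = (466 - 8*√1213)*(-1264) = -589024 + 10112*√1213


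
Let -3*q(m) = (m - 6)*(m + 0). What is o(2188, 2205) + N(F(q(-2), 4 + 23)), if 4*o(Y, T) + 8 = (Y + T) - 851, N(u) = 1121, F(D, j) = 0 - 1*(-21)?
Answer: 4009/2 ≈ 2004.5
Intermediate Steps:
q(m) = -m*(-6 + m)/3 (q(m) = -(m - 6)*(m + 0)/3 = -(-6 + m)*m/3 = -m*(-6 + m)/3)
F(D, j) = 21 (F(D, j) = 0 + 21 = 21)
o(Y, T) = -859/4 + T/4 + Y/4 (o(Y, T) = -2 + ((Y + T) - 851)/4 = -2 + ((T + Y) - 851)/4 = -2 + (-851 + T + Y)/4 = -2 + (-851/4 + T/4 + Y/4) = -859/4 + T/4 + Y/4)
o(2188, 2205) + N(F(q(-2), 4 + 23)) = (-859/4 + (1/4)*2205 + (1/4)*2188) + 1121 = (-859/4 + 2205/4 + 547) + 1121 = 1767/2 + 1121 = 4009/2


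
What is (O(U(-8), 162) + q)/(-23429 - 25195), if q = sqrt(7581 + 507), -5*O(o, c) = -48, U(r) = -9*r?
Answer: -1/5065 - sqrt(2022)/24312 ≈ -0.0020470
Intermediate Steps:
O(o, c) = 48/5 (O(o, c) = -1/5*(-48) = 48/5)
q = 2*sqrt(2022) (q = sqrt(8088) = 2*sqrt(2022) ≈ 89.933)
(O(U(-8), 162) + q)/(-23429 - 25195) = (48/5 + 2*sqrt(2022))/(-23429 - 25195) = (48/5 + 2*sqrt(2022))/(-48624) = (48/5 + 2*sqrt(2022))*(-1/48624) = -1/5065 - sqrt(2022)/24312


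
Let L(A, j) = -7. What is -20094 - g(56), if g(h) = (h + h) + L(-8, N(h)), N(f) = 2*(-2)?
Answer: -20199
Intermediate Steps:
N(f) = -4
g(h) = -7 + 2*h (g(h) = (h + h) - 7 = 2*h - 7 = -7 + 2*h)
-20094 - g(56) = -20094 - (-7 + 2*56) = -20094 - (-7 + 112) = -20094 - 1*105 = -20094 - 105 = -20199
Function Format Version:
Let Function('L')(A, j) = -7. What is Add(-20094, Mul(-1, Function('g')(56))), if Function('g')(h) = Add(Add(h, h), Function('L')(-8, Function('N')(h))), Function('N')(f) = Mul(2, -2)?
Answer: -20199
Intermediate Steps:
Function('N')(f) = -4
Function('g')(h) = Add(-7, Mul(2, h)) (Function('g')(h) = Add(Add(h, h), -7) = Add(Mul(2, h), -7) = Add(-7, Mul(2, h)))
Add(-20094, Mul(-1, Function('g')(56))) = Add(-20094, Mul(-1, Add(-7, Mul(2, 56)))) = Add(-20094, Mul(-1, Add(-7, 112))) = Add(-20094, Mul(-1, 105)) = Add(-20094, -105) = -20199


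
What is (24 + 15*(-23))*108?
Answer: -34668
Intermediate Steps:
(24 + 15*(-23))*108 = (24 - 345)*108 = -321*108 = -34668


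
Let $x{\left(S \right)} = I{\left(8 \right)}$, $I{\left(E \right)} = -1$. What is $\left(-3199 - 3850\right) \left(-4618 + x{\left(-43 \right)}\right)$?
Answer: $32559331$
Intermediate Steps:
$x{\left(S \right)} = -1$
$\left(-3199 - 3850\right) \left(-4618 + x{\left(-43 \right)}\right) = \left(-3199 - 3850\right) \left(-4618 - 1\right) = \left(-7049\right) \left(-4619\right) = 32559331$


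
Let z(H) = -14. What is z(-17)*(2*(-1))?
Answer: 28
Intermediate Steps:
z(-17)*(2*(-1)) = -28*(-1) = -14*(-2) = 28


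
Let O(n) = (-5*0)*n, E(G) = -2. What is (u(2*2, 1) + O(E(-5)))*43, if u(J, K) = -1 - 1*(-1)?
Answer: 0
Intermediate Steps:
u(J, K) = 0 (u(J, K) = -1 + 1 = 0)
O(n) = 0 (O(n) = 0*n = 0)
(u(2*2, 1) + O(E(-5)))*43 = (0 + 0)*43 = 0*43 = 0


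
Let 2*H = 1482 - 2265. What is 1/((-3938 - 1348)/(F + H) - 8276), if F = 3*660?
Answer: -1059/8767808 ≈ -0.00012078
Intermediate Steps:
F = 1980
H = -783/2 (H = (1482 - 2265)/2 = (½)*(-783) = -783/2 ≈ -391.50)
1/((-3938 - 1348)/(F + H) - 8276) = 1/((-3938 - 1348)/(1980 - 783/2) - 8276) = 1/(-5286/3177/2 - 8276) = 1/(-5286*2/3177 - 8276) = 1/(-3524/1059 - 8276) = 1/(-8767808/1059) = -1059/8767808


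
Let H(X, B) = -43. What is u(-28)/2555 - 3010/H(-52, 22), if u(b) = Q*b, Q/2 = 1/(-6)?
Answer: 76654/1095 ≈ 70.004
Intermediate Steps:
Q = -⅓ (Q = 2/(-6) = 2*(-⅙) = -⅓ ≈ -0.33333)
u(b) = -b/3
u(-28)/2555 - 3010/H(-52, 22) = -⅓*(-28)/2555 - 3010/(-43) = (28/3)*(1/2555) - 3010*(-1/43) = 4/1095 + 70 = 76654/1095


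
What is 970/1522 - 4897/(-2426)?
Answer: 4903227/1846186 ≈ 2.6559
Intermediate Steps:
970/1522 - 4897/(-2426) = 970*(1/1522) - 4897*(-1/2426) = 485/761 + 4897/2426 = 4903227/1846186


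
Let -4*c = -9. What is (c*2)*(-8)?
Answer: -36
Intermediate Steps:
c = 9/4 (c = -1/4*(-9) = 9/4 ≈ 2.2500)
(c*2)*(-8) = ((9/4)*2)*(-8) = (9/2)*(-8) = -36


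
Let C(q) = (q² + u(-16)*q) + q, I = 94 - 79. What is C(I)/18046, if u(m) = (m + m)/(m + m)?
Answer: 255/18046 ≈ 0.014131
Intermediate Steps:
u(m) = 1 (u(m) = (2*m)/((2*m)) = (2*m)*(1/(2*m)) = 1)
I = 15
C(q) = q² + 2*q (C(q) = (q² + 1*q) + q = (q² + q) + q = (q + q²) + q = q² + 2*q)
C(I)/18046 = (15*(2 + 15))/18046 = (15*17)*(1/18046) = 255*(1/18046) = 255/18046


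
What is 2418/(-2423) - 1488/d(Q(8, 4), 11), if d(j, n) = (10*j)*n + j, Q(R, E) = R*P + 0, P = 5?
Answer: -597556/448255 ≈ -1.3331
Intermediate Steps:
Q(R, E) = 5*R (Q(R, E) = R*5 + 0 = 5*R + 0 = 5*R)
d(j, n) = j + 10*j*n (d(j, n) = 10*j*n + j = j + 10*j*n)
2418/(-2423) - 1488/d(Q(8, 4), 11) = 2418/(-2423) - 1488*1/(40*(1 + 10*11)) = 2418*(-1/2423) - 1488*1/(40*(1 + 110)) = -2418/2423 - 1488/(40*111) = -2418/2423 - 1488/4440 = -2418/2423 - 1488*1/4440 = -2418/2423 - 62/185 = -597556/448255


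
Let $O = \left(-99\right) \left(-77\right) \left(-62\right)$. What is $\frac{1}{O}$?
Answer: $- \frac{1}{472626} \approx -2.1158 \cdot 10^{-6}$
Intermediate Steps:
$O = -472626$ ($O = 7623 \left(-62\right) = -472626$)
$\frac{1}{O} = \frac{1}{-472626} = - \frac{1}{472626}$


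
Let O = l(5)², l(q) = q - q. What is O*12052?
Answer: 0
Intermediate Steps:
l(q) = 0
O = 0 (O = 0² = 0)
O*12052 = 0*12052 = 0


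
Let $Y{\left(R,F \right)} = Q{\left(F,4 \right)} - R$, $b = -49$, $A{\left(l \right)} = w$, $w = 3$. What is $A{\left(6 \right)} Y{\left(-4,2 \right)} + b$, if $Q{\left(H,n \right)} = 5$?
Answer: $-22$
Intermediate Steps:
$A{\left(l \right)} = 3$
$Y{\left(R,F \right)} = 5 - R$
$A{\left(6 \right)} Y{\left(-4,2 \right)} + b = 3 \left(5 - -4\right) - 49 = 3 \left(5 + 4\right) - 49 = 3 \cdot 9 - 49 = 27 - 49 = -22$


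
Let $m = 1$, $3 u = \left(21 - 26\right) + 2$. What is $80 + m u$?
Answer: $79$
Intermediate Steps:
$u = -1$ ($u = \frac{\left(21 - 26\right) + 2}{3} = \frac{-5 + 2}{3} = \frac{1}{3} \left(-3\right) = -1$)
$80 + m u = 80 + 1 \left(-1\right) = 80 - 1 = 79$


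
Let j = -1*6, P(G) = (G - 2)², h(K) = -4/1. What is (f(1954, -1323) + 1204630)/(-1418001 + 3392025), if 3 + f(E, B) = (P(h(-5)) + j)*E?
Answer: 1263247/1974024 ≈ 0.63993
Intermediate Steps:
h(K) = -4 (h(K) = -4*1 = -4)
P(G) = (-2 + G)²
j = -6
f(E, B) = -3 + 30*E (f(E, B) = -3 + ((-2 - 4)² - 6)*E = -3 + ((-6)² - 6)*E = -3 + (36 - 6)*E = -3 + 30*E)
(f(1954, -1323) + 1204630)/(-1418001 + 3392025) = ((-3 + 30*1954) + 1204630)/(-1418001 + 3392025) = ((-3 + 58620) + 1204630)/1974024 = (58617 + 1204630)*(1/1974024) = 1263247*(1/1974024) = 1263247/1974024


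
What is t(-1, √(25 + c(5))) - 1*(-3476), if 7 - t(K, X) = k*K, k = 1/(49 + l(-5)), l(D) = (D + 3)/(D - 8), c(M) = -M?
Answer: 2225650/639 ≈ 3483.0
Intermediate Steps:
l(D) = (3 + D)/(-8 + D)
k = 13/639 (k = 1/(49 + (3 - 5)/(-8 - 5)) = 1/(49 - 2/(-13)) = 1/(49 - 1/13*(-2)) = 1/(49 + 2/13) = 1/(639/13) = 13/639 ≈ 0.020344)
t(K, X) = 7 - 13*K/639
t(-1, √(25 + c(5))) - 1*(-3476) = (7 - 13/639*(-1)) - 1*(-3476) = (7 + 13/639) + 3476 = 4486/639 + 3476 = 2225650/639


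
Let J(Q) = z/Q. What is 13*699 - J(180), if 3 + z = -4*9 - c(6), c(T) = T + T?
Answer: 545237/60 ≈ 9087.3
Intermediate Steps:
c(T) = 2*T
z = -51 (z = -3 + (-4*9 - 2*6) = -3 + (-36 - 1*12) = -3 + (-36 - 12) = -3 - 48 = -51)
J(Q) = -51/Q
13*699 - J(180) = 13*699 - (-51)/180 = 9087 - (-51)/180 = 9087 - 1*(-17/60) = 9087 + 17/60 = 545237/60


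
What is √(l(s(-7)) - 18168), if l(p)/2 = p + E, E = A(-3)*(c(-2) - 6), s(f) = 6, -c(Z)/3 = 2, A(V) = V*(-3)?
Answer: 2*I*√4593 ≈ 135.54*I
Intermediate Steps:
A(V) = -3*V
c(Z) = -6 (c(Z) = -3*2 = -6)
E = -108 (E = (-3*(-3))*(-6 - 6) = 9*(-12) = -108)
l(p) = -216 + 2*p (l(p) = 2*(p - 108) = 2*(-108 + p) = -216 + 2*p)
√(l(s(-7)) - 18168) = √((-216 + 2*6) - 18168) = √((-216 + 12) - 18168) = √(-204 - 18168) = √(-18372) = 2*I*√4593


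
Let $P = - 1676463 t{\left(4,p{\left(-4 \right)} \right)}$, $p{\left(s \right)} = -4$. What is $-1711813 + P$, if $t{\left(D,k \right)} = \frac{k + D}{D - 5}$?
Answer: $-1711813$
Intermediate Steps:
$t{\left(D,k \right)} = \frac{D + k}{-5 + D}$
$P = 0$ ($P = - 1676463 \frac{4 - 4}{-5 + 4} = - 1676463 \frac{1}{-1} \cdot 0 = - 1676463 \left(\left(-1\right) 0\right) = \left(-1676463\right) 0 = 0$)
$-1711813 + P = -1711813 + 0 = -1711813$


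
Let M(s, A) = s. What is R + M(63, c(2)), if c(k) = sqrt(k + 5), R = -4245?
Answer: -4182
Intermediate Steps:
c(k) = sqrt(5 + k)
R + M(63, c(2)) = -4245 + 63 = -4182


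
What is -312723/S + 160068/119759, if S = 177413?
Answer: -9053249673/21246803467 ≈ -0.42610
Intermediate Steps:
-312723/S + 160068/119759 = -312723/177413 + 160068/119759 = -9053249673/21246803467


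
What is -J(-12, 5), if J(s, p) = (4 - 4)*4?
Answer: 0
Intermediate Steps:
J(s, p) = 0 (J(s, p) = 0*4 = 0)
-J(-12, 5) = -1*0 = 0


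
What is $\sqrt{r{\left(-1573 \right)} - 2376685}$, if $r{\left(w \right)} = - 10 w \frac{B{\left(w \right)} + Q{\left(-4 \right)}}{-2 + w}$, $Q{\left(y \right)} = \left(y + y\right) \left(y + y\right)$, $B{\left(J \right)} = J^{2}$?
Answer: $\frac{i \sqrt{298658365355}}{105} \approx 5204.7 i$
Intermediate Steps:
$Q{\left(y \right)} = 4 y^{2}$ ($Q{\left(y \right)} = 2 y 2 y = 4 y^{2}$)
$r{\left(w \right)} = - \frac{10 w \left(64 + w^{2}\right)}{-2 + w}$ ($r{\left(w \right)} = - 10 w \frac{w^{2} + 4 \left(-4\right)^{2}}{-2 + w} = - 10 w \frac{w^{2} + 4 \cdot 16}{-2 + w} = - 10 w \frac{w^{2} + 64}{-2 + w} = - 10 w \frac{64 + w^{2}}{-2 + w} = - \frac{10 w \left(64 + w^{2}\right)}{-2 + w}$)
$\sqrt{r{\left(-1573 \right)} - 2376685} = \sqrt{\left(-10\right) \left(-1573\right) \frac{1}{-2 - 1573} \left(64 + \left(-1573\right)^{2}\right) - 2376685} = \sqrt{\left(-10\right) \left(-1573\right) \frac{1}{-1575} \left(64 + 2474329\right) - 2376685} = \sqrt{\left(-10\right) \left(-1573\right) \left(- \frac{1}{1575}\right) 2474393 - 2376685} = \sqrt{- \frac{7784440378}{315} - 2376685} = \sqrt{- \frac{8533096153}{315}} = \frac{i \sqrt{298658365355}}{105}$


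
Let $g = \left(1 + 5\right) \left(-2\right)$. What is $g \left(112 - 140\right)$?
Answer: $336$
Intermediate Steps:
$g = -12$ ($g = 6 \left(-2\right) = -12$)
$g \left(112 - 140\right) = - 12 \left(112 - 140\right) = \left(-12\right) \left(-28\right) = 336$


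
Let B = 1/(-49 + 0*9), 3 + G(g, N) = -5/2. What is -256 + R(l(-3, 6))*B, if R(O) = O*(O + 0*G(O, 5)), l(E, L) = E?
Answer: -12553/49 ≈ -256.18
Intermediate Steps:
G(g, N) = -11/2 (G(g, N) = -3 - 5/2 = -11/2)
R(O) = O**2 (R(O) = O*(O + 0*(-11/2)) = O*(O + 0) = O*O = O**2)
B = -1/49 (B = 1/(-49 + 0) = 1/(-49) = -1/49 ≈ -0.020408)
-256 + R(l(-3, 6))*B = -256 + (-3)**2*(-1/49) = -256 + 9*(-1/49) = -256 - 9/49 = -12553/49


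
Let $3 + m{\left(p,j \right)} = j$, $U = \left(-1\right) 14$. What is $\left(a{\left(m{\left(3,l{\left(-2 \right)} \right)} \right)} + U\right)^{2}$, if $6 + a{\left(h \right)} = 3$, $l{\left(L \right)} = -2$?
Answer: $289$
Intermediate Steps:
$U = -14$
$m{\left(p,j \right)} = -3 + j$
$a{\left(h \right)} = -3$ ($a{\left(h \right)} = -6 + 3 = -3$)
$\left(a{\left(m{\left(3,l{\left(-2 \right)} \right)} \right)} + U\right)^{2} = \left(-3 - 14\right)^{2} = \left(-17\right)^{2} = 289$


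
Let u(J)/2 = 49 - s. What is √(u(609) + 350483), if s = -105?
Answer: 7*√7159 ≈ 592.28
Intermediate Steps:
u(J) = 308 (u(J) = 2*(49 - 1*(-105)) = 2*(49 + 105) = 2*154 = 308)
√(u(609) + 350483) = √(308 + 350483) = √350791 = 7*√7159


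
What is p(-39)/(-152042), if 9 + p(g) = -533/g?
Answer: -7/228063 ≈ -3.0693e-5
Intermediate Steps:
p(g) = -9 - 533/g
p(-39)/(-152042) = (-9 - 533/(-39))/(-152042) = (-9 - 533*(-1/39))*(-1/152042) = (-9 + 41/3)*(-1/152042) = (14/3)*(-1/152042) = -7/228063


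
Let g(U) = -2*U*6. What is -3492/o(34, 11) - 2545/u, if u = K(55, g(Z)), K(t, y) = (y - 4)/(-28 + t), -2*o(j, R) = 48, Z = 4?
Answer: 76281/52 ≈ 1466.9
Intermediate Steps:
g(U) = -12*U
o(j, R) = -24 (o(j, R) = -½*48 = -24)
K(t, y) = (-4 + y)/(-28 + t)
u = -52/27 (u = (-4 - 12*4)/(-28 + 55) = (-4 - 48)/27 = (1/27)*(-52) = -52/27 ≈ -1.9259)
-3492/o(34, 11) - 2545/u = -3492/(-24) - 2545/(-52/27) = -3492*(-1/24) - 2545*(-27/52) = 291/2 + 68715/52 = 76281/52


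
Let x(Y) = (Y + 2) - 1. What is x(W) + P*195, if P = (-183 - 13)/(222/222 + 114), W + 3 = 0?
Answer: -7690/23 ≈ -334.35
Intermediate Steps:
W = -3 (W = -3 + 0 = -3)
x(Y) = 1 + Y (x(Y) = (2 + Y) - 1 = 1 + Y)
P = -196/115 (P = -196/(222*(1/222) + 114) = -196/(1 + 114) = -196/115 ≈ -1.7043)
x(W) + P*195 = (1 - 3) - 196/115*195 = -2 - 7644/23 = -7690/23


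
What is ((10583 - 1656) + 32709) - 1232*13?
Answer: 25620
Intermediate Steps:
((10583 - 1656) + 32709) - 1232*13 = (8927 + 32709) - 16016 = 41636 - 16016 = 25620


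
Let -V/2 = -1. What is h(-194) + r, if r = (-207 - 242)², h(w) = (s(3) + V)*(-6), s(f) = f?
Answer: 201571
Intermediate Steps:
V = 2 (V = -2*(-1) = 2)
h(w) = -30 (h(w) = (3 + 2)*(-6) = 5*(-6) = -30)
r = 201601 (r = (-449)² = 201601)
h(-194) + r = -30 + 201601 = 201571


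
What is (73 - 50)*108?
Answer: 2484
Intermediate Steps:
(73 - 50)*108 = 23*108 = 2484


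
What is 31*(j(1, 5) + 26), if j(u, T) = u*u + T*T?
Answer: 1612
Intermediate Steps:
j(u, T) = T² + u² (j(u, T) = u² + T² = T² + u²)
31*(j(1, 5) + 26) = 31*((5² + 1²) + 26) = 31*((25 + 1) + 26) = 31*(26 + 26) = 31*52 = 1612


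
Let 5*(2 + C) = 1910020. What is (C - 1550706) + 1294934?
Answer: 126230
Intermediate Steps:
C = 382002 (C = -2 + (1/5)*1910020 = -2 + 382004 = 382002)
(C - 1550706) + 1294934 = (382002 - 1550706) + 1294934 = -1168704 + 1294934 = 126230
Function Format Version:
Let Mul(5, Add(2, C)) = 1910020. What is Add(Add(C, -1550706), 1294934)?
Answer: 126230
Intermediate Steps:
C = 382002 (C = Add(-2, Mul(Rational(1, 5), 1910020)) = Add(-2, 382004) = 382002)
Add(Add(C, -1550706), 1294934) = Add(Add(382002, -1550706), 1294934) = Add(-1168704, 1294934) = 126230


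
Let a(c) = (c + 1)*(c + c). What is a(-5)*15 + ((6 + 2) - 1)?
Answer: 607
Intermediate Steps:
a(c) = 2*c*(1 + c) (a(c) = (1 + c)*(2*c) = 2*c*(1 + c))
a(-5)*15 + ((6 + 2) - 1) = (2*(-5)*(1 - 5))*15 + ((6 + 2) - 1) = (2*(-5)*(-4))*15 + (8 - 1) = 40*15 + 7 = 600 + 7 = 607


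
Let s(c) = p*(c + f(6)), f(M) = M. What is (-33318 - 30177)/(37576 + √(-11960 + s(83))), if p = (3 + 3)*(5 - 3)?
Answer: -28403430/16809127 + 21165*I*√2723/235327778 ≈ -1.6898 + 0.0046932*I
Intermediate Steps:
p = 12 (p = 6*2 = 12)
s(c) = 72 + 12*c (s(c) = 12*(c + 6) = 12*(6 + c) = 72 + 12*c)
(-33318 - 30177)/(37576 + √(-11960 + s(83))) = (-33318 - 30177)/(37576 + √(-11960 + (72 + 12*83))) = -63495/(37576 + √(-11960 + (72 + 996))) = -63495/(37576 + √(-11960 + 1068)) = -63495/(37576 + √(-10892)) = -63495/(37576 + 2*I*√2723)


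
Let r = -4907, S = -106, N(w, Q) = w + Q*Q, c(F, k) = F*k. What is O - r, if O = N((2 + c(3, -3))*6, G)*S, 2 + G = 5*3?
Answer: -8555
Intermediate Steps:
G = 13 (G = -2 + 5*3 = -2 + 15 = 13)
N(w, Q) = w + Q**2
O = -13462 (O = ((2 + 3*(-3))*6 + 13**2)*(-106) = ((2 - 9)*6 + 169)*(-106) = (-7*6 + 169)*(-106) = (-42 + 169)*(-106) = 127*(-106) = -13462)
O - r = -13462 - 1*(-4907) = -13462 + 4907 = -8555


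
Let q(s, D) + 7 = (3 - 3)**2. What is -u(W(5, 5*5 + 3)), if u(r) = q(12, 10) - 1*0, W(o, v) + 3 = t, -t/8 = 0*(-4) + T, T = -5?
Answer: 7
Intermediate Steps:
q(s, D) = -7 (q(s, D) = -7 + (3 - 3)**2 = -7 + 0**2 = -7 + 0 = -7)
t = 40 (t = -8*(0*(-4) - 5) = -8*(0 - 5) = -8*(-5) = 40)
W(o, v) = 37 (W(o, v) = -3 + 40 = 37)
u(r) = -7 (u(r) = -7 - 1*0 = -7 + 0 = -7)
-u(W(5, 5*5 + 3)) = -1*(-7) = 7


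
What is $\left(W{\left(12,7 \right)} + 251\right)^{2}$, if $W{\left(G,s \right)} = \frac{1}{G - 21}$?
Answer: $\frac{5098564}{81} \approx 62945.0$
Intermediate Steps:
$W{\left(G,s \right)} = \frac{1}{-21 + G}$
$\left(W{\left(12,7 \right)} + 251\right)^{2} = \left(\frac{1}{-21 + 12} + 251\right)^{2} = \left(\frac{1}{-9} + 251\right)^{2} = \left(- \frac{1}{9} + 251\right)^{2} = \left(\frac{2258}{9}\right)^{2} = \frac{5098564}{81}$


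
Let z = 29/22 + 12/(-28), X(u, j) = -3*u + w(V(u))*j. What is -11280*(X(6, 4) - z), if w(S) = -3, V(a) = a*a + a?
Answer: 26829480/77 ≈ 3.4844e+5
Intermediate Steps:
V(a) = a + a² (V(a) = a² + a = a + a²)
X(u, j) = -3*j - 3*u (X(u, j) = -3*u - 3*j = -3*j - 3*u)
z = 137/154 (z = 29*(1/22) + 12*(-1/28) = 29/22 - 3/7 = 137/154 ≈ 0.88961)
-11280*(X(6, 4) - z) = -11280*((-3*4 - 3*6) - 1*137/154) = -11280*((-12 - 18) - 137/154) = -11280*(-30 - 137/154) = -11280*(-4757/154) = 26829480/77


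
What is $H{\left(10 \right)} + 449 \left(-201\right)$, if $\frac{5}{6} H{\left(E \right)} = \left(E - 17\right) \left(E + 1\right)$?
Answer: $- \frac{451707}{5} \approx -90341.0$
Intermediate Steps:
$H{\left(E \right)} = \frac{6 \left(1 + E\right) \left(-17 + E\right)}{5}$ ($H{\left(E \right)} = \frac{6 \left(E - 17\right) \left(E + 1\right)}{5} = \frac{6 \left(-17 + E\right) \left(1 + E\right)}{5} = \frac{6 \left(1 + E\right) \left(-17 + E\right)}{5}$)
$H{\left(10 \right)} + 449 \left(-201\right) = \left(- \frac{102}{5} - 192 + \frac{6 \cdot 10^{2}}{5}\right) + 449 \left(-201\right) = \left(- \frac{102}{5} - 192 + \frac{6}{5} \cdot 100\right) - 90249 = \left(- \frac{102}{5} - 192 + 120\right) - 90249 = - \frac{462}{5} - 90249 = - \frac{451707}{5}$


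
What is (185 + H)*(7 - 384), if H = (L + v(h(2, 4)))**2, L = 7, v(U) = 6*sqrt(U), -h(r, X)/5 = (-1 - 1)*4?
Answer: -631098 - 63336*sqrt(10) ≈ -8.3138e+5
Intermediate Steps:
h(r, X) = 40 (h(r, X) = -5*(-1 - 1)*4 = -(-10)*4 = -5*(-8) = 40)
H = (7 + 12*sqrt(10))**2 (H = (7 + 6*sqrt(40))**2 = (7 + 6*(2*sqrt(10)))**2 = (7 + 12*sqrt(10))**2 ≈ 2020.3)
(185 + H)*(7 - 384) = (185 + (1489 + 168*sqrt(10)))*(7 - 384) = (1674 + 168*sqrt(10))*(-377) = -631098 - 63336*sqrt(10)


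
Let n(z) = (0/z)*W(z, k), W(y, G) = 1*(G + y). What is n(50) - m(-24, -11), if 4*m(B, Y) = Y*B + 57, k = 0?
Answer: -321/4 ≈ -80.250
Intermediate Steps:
W(y, G) = G + y
m(B, Y) = 57/4 + B*Y/4 (m(B, Y) = (Y*B + 57)/4 = (B*Y + 57)/4 = (57 + B*Y)/4 = 57/4 + B*Y/4)
n(z) = 0 (n(z) = (0/z)*(0 + z) = 0*z = 0)
n(50) - m(-24, -11) = 0 - (57/4 + (¼)*(-24)*(-11)) = 0 - (57/4 + 66) = 0 - 1*321/4 = 0 - 321/4 = -321/4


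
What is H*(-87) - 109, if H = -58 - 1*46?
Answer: 8939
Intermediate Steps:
H = -104 (H = -58 - 46 = -104)
H*(-87) - 109 = -104*(-87) - 109 = 9048 - 109 = 8939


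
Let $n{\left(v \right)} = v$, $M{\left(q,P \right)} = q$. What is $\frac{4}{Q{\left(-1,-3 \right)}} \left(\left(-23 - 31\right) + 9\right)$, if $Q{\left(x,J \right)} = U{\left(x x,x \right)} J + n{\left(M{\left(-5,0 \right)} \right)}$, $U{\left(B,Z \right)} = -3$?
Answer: $-45$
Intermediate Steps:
$Q{\left(x,J \right)} = -5 - 3 J$ ($Q{\left(x,J \right)} = - 3 J - 5 = -5 - 3 J$)
$\frac{4}{Q{\left(-1,-3 \right)}} \left(\left(-23 - 31\right) + 9\right) = \frac{4}{-5 - -9} \left(\left(-23 - 31\right) + 9\right) = \frac{4}{-5 + 9} \left(-54 + 9\right) = \frac{4}{4} \left(-45\right) = 4 \cdot \frac{1}{4} \left(-45\right) = 1 \left(-45\right) = -45$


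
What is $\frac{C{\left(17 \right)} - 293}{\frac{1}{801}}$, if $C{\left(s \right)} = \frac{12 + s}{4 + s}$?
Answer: $- \frac{1635108}{7} \approx -2.3359 \cdot 10^{5}$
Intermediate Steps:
$C{\left(s \right)} = \frac{12 + s}{4 + s}$
$\frac{C{\left(17 \right)} - 293}{\frac{1}{801}} = \frac{\frac{12 + 17}{4 + 17} - 293}{\frac{1}{801}} = \left(\frac{1}{21} \cdot 29 - 293\right) \frac{1}{\frac{1}{801}} = \left(\frac{1}{21} \cdot 29 - 293\right) 801 = \left(\frac{29}{21} - 293\right) 801 = \left(- \frac{6124}{21}\right) 801 = - \frac{1635108}{7}$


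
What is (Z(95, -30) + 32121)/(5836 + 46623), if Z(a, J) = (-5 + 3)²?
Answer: 32125/52459 ≈ 0.61238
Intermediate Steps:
Z(a, J) = 4 (Z(a, J) = (-2)² = 4)
(Z(95, -30) + 32121)/(5836 + 46623) = (4 + 32121)/(5836 + 46623) = 32125/52459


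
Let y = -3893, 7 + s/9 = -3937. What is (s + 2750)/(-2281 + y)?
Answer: 2339/441 ≈ 5.3039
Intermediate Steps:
s = -35496 (s = -63 + 9*(-3937) = -63 - 35433 = -35496)
(s + 2750)/(-2281 + y) = (-35496 + 2750)/(-2281 - 3893) = -32746/(-6174) = -32746*(-1/6174) = 2339/441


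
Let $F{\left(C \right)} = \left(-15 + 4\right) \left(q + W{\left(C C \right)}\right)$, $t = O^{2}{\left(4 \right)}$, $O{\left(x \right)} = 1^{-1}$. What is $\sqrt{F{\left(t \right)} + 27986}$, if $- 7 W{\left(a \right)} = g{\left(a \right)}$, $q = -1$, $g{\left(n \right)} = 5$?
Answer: $\frac{\sqrt{1372238}}{7} \approx 167.35$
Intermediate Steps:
$O{\left(x \right)} = 1$
$W{\left(a \right)} = - \frac{5}{7}$ ($W{\left(a \right)} = \left(- \frac{1}{7}\right) 5 = - \frac{5}{7}$)
$t = 1$ ($t = 1^{2} = 1$)
$F{\left(C \right)} = \frac{132}{7}$ ($F{\left(C \right)} = \left(-15 + 4\right) \left(-1 - \frac{5}{7}\right) = \left(-11\right) \left(- \frac{12}{7}\right) = \frac{132}{7}$)
$\sqrt{F{\left(t \right)} + 27986} = \sqrt{\frac{132}{7} + 27986} = \sqrt{\frac{196034}{7}} = \frac{\sqrt{1372238}}{7}$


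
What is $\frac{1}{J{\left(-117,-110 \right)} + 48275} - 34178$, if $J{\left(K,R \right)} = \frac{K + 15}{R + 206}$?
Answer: $- \frac{26398506158}{772383} \approx -34178.0$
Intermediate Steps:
$J{\left(K,R \right)} = \frac{15 + K}{206 + R}$
$\frac{1}{J{\left(-117,-110 \right)} + 48275} - 34178 = \frac{1}{\frac{15 - 117}{206 - 110} + 48275} - 34178 = \frac{1}{\frac{1}{96} \left(-102\right) + 48275} - 34178 = \frac{1}{- \frac{17}{16} + 48275} - 34178 = \frac{1}{\frac{772383}{16}} - 34178 = \frac{16}{772383} - 34178 = - \frac{26398506158}{772383}$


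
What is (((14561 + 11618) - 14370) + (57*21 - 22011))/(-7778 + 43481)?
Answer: -9005/35703 ≈ -0.25222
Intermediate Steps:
(((14561 + 11618) - 14370) + (57*21 - 22011))/(-7778 + 43481) = ((26179 - 14370) + (1197 - 22011))/35703 = (11809 - 20814)*(1/35703) = -9005*1/35703 = -9005/35703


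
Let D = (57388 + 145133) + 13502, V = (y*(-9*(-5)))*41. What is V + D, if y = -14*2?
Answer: 164363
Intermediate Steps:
y = -28
V = -51660 (V = -(-252)*(-5)*41 = -28*45*41 = -1260*41 = -51660)
D = 216023 (D = 202521 + 13502 = 216023)
V + D = -51660 + 216023 = 164363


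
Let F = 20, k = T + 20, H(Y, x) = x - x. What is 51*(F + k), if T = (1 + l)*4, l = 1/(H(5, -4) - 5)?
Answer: 11016/5 ≈ 2203.2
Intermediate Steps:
H(Y, x) = 0
l = -1/5 (l = 1/(0 - 5) = 1/(-5) = -1/5 ≈ -0.20000)
T = 16/5 (T = (1 - 1/5)*4 = (4/5)*4 = 16/5 ≈ 3.2000)
k = 116/5 (k = 16/5 + 20 = 116/5 ≈ 23.200)
51*(F + k) = 51*(20 + 116/5) = 51*(216/5) = 11016/5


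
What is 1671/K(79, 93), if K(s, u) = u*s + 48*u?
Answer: 557/3937 ≈ 0.14148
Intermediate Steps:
K(s, u) = 48*u + s*u (K(s, u) = s*u + 48*u = 48*u + s*u)
1671/K(79, 93) = 1671/((93*(48 + 79))) = 1671/((93*127)) = 1671/11811 = 1671*(1/11811) = 557/3937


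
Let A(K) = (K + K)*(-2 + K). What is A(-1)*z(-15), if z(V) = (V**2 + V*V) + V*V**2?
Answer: -17550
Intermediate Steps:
A(K) = 2*K*(-2 + K) (A(K) = (2*K)*(-2 + K) = 2*K*(-2 + K))
z(V) = V**3 + 2*V**2 (z(V) = (V**2 + V**2) + V**3 = 2*V**2 + V**3 = V**3 + 2*V**2)
A(-1)*z(-15) = (2*(-1)*(-2 - 1))*((-15)**2*(2 - 15)) = (2*(-1)*(-3))*(225*(-13)) = 6*(-2925) = -17550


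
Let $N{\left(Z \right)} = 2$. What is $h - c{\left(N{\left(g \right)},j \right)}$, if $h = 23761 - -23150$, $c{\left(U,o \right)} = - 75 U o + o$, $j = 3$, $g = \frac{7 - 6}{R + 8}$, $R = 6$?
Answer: $47358$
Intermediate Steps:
$g = \frac{1}{14}$ ($g = \frac{7 - 6}{6 + 8} = 1 \cdot \frac{1}{14} = \frac{1}{14} \approx 0.071429$)
$c{\left(U,o \right)} = o - 75 U o$ ($c{\left(U,o \right)} = - 75 U o + o = o - 75 U o$)
$h = 46911$ ($h = 23761 + 23150 = 46911$)
$h - c{\left(N{\left(g \right)},j \right)} = 46911 - 3 \left(1 - 150\right) = 46911 - 3 \left(-149\right) = 46911 - -447 = 46911 + 447 = 47358$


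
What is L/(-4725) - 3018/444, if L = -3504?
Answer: -705793/116550 ≈ -6.0557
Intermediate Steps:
L/(-4725) - 3018/444 = -3504/(-4725) - 3018/444 = -3504*(-1/4725) - 3018*1/444 = 1168/1575 - 503/74 = -705793/116550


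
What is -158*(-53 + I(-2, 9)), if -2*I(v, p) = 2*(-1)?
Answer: 8216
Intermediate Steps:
I(v, p) = 1 (I(v, p) = -(-1) = -½*(-2) = 1)
-158*(-53 + I(-2, 9)) = -158*(-53 + 1) = -158*(-52) = 8216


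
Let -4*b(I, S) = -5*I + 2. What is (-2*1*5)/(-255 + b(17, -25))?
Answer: 40/937 ≈ 0.042689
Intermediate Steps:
b(I, S) = -½ + 5*I/4 (b(I, S) = -(-5*I + 2)/4 = -(2 - 5*I)/4 = -½ + 5*I/4)
(-2*1*5)/(-255 + b(17, -25)) = (-2*1*5)/(-255 + (-½ + (5/4)*17)) = (-2*5)/(-255 + (-½ + 85/4)) = -10/(-255 + 83/4) = -10/(-937/4) = -10*(-4/937) = 40/937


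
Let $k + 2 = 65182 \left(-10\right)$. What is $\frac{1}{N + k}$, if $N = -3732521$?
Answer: $- \frac{1}{4384343} \approx -2.2808 \cdot 10^{-7}$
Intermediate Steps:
$k = -651822$ ($k = -2 + 65182 \left(-10\right) = -2 - 651820 = -651822$)
$\frac{1}{N + k} = \frac{1}{-3732521 - 651822} = \frac{1}{-4384343} = - \frac{1}{4384343}$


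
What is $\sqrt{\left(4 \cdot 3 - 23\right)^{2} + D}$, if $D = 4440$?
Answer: $\sqrt{4561} \approx 67.535$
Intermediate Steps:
$\sqrt{\left(4 \cdot 3 - 23\right)^{2} + D} = \sqrt{\left(4 \cdot 3 - 23\right)^{2} + 4440} = \sqrt{\left(12 - 23\right)^{2} + 4440} = \sqrt{\left(-11\right)^{2} + 4440} = \sqrt{121 + 4440} = \sqrt{4561}$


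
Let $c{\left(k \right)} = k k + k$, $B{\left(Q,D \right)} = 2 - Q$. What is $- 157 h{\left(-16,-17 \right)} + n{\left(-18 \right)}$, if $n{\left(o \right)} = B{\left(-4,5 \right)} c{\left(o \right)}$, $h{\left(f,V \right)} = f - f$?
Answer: $1836$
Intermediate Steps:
$c{\left(k \right)} = k + k^{2}$ ($c{\left(k \right)} = k^{2} + k = k + k^{2}$)
$h{\left(f,V \right)} = 0$
$n{\left(o \right)} = 6 o \left(1 + o\right)$ ($n{\left(o \right)} = \left(2 - -4\right) o \left(1 + o\right) = \left(2 + 4\right) o \left(1 + o\right) = 6 o \left(1 + o\right)$)
$- 157 h{\left(-16,-17 \right)} + n{\left(-18 \right)} = \left(-157\right) 0 + 6 \left(-18\right) \left(1 - 18\right) = 0 + 6 \left(-18\right) \left(-17\right) = 0 + 1836 = 1836$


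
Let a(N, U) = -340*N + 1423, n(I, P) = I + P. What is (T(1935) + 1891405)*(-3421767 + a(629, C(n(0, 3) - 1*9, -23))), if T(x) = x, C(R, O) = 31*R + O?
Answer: -6880783801360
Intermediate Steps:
C(R, O) = O + 31*R
a(N, U) = 1423 - 340*N
(T(1935) + 1891405)*(-3421767 + a(629, C(n(0, 3) - 1*9, -23))) = (1935 + 1891405)*(-3421767 + (1423 - 340*629)) = 1893340*(-3421767 + (1423 - 213860)) = 1893340*(-3421767 - 212437) = 1893340*(-3634204) = -6880783801360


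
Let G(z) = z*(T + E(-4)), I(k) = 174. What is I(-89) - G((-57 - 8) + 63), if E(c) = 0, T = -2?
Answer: 170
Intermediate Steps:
G(z) = -2*z (G(z) = z*(-2 + 0) = z*(-2) = -2*z)
I(-89) - G((-57 - 8) + 63) = 174 - (-2)*((-57 - 8) + 63) = 174 - (-2)*(-65 + 63) = 174 - (-2)*(-2) = 174 - 1*4 = 174 - 4 = 170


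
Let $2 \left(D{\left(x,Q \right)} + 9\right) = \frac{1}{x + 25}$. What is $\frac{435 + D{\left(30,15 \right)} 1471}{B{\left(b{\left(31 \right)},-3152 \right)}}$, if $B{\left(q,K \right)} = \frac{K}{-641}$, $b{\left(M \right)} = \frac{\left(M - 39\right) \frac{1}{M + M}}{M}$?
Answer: $- \frac{901867129}{346720} \approx -2601.1$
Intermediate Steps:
$D{\left(x,Q \right)} = -9 + \frac{1}{2 \left(25 + x\right)}$ ($D{\left(x,Q \right)} = -9 + \frac{1}{2 \left(x + 25\right)} = -9 + \frac{1}{2 \left(25 + x\right)}$)
$b{\left(M \right)} = \frac{-39 + M}{2 M^{2}}$ ($b{\left(M \right)} = \frac{\left(-39 + M\right) \frac{1}{2 M}}{M} = \frac{\frac{1}{2} \frac{1}{M} \left(-39 + M\right)}{M} = \frac{-39 + M}{2 M^{2}}$)
$B{\left(q,K \right)} = - \frac{K}{641}$ ($B{\left(q,K \right)} = K \left(- \frac{1}{641}\right) = - \frac{K}{641}$)
$\frac{435 + D{\left(30,15 \right)} 1471}{B{\left(b{\left(31 \right)},-3152 \right)}} = \frac{435 + \frac{-449 - 540}{2 \left(25 + 30\right)} 1471}{\left(- \frac{1}{641}\right) \left(-3152\right)} = \frac{435 + \frac{-449 - 540}{2 \cdot 55} \cdot 1471}{\frac{3152}{641}} = \left(435 + \frac{1}{2} \cdot \frac{1}{55} \left(-989\right) 1471\right) \frac{641}{3152} = \left(435 - \frac{1454819}{110}\right) \frac{641}{3152} = \left(- \frac{1406969}{110}\right) \frac{641}{3152} = - \frac{901867129}{346720}$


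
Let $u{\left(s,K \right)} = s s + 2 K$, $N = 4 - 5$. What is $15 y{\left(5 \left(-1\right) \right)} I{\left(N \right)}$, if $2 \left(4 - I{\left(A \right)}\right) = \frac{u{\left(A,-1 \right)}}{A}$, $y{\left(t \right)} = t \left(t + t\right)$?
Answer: $2625$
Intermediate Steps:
$y{\left(t \right)} = 2 t^{2}$ ($y{\left(t \right)} = t 2 t = 2 t^{2}$)
$N = -1$
$u{\left(s,K \right)} = s^{2} + 2 K$
$I{\left(A \right)} = 4 - \frac{-2 + A^{2}}{2 A}$ ($I{\left(A \right)} = 4 - \frac{\left(A^{2} + 2 \left(-1\right)\right) \frac{1}{A}}{2} = 4 - \frac{\left(A^{2} - 2\right) \frac{1}{A}}{2} = 4 - \frac{\left(-2 + A^{2}\right) \frac{1}{A}}{2} = 4 - \frac{\frac{1}{A} \left(-2 + A^{2}\right)}{2} = 4 - \frac{-2 + A^{2}}{2 A}$)
$15 y{\left(5 \left(-1\right) \right)} I{\left(N \right)} = 15 \cdot 2 \left(5 \left(-1\right)\right)^{2} \left(4 + \frac{1}{-1} - - \frac{1}{2}\right) = 15 \cdot 2 \left(-5\right)^{2} \left(4 - 1 + \frac{1}{2}\right) = 15 \cdot 2 \cdot 25 \cdot \frac{7}{2} = 15 \cdot 50 \cdot \frac{7}{2} = 750 \cdot \frac{7}{2} = 2625$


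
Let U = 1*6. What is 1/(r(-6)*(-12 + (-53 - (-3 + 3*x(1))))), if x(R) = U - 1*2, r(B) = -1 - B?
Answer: -1/370 ≈ -0.0027027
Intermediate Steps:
U = 6
x(R) = 4 (x(R) = 6 - 1*2 = 6 - 2 = 4)
1/(r(-6)*(-12 + (-53 - (-3 + 3*x(1))))) = 1/((-1 - 1*(-6))*(-12 + (-53 - (-3 + 3*4)))) = 1/((-1 + 6)*(-12 + (-53 - (-3 + 12)))) = 1/(5*(-12 + (-53 - 1*9))) = 1/(5*(-12 + (-53 - 9))) = 1/(5*(-12 - 62)) = 1/(5*(-74)) = 1/(-370) = -1/370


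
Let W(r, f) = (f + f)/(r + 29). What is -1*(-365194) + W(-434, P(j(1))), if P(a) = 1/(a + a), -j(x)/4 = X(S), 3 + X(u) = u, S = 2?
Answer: 591614279/1620 ≈ 3.6519e+5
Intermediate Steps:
X(u) = -3 + u
j(x) = 4 (j(x) = -4*(-3 + 2) = -4*(-1) = 4)
P(a) = 1/(2*a)
W(r, f) = 2*f/(29 + r) (W(r, f) = (2*f)/(29 + r) = 2*f/(29 + r))
-1*(-365194) + W(-434, P(j(1))) = -1*(-365194) + 2*((½)/4)/(29 - 434) = 365194 + 2*((½)*(¼))/(-405) = 365194 + 2*(⅛)*(-1/405) = 365194 - 1/1620 = 591614279/1620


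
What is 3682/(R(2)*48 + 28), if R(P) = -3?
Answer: -1841/58 ≈ -31.741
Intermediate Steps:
3682/(R(2)*48 + 28) = 3682/(-3*48 + 28) = 3682/(-144 + 28) = 3682/(-116) = 3682*(-1/116) = -1841/58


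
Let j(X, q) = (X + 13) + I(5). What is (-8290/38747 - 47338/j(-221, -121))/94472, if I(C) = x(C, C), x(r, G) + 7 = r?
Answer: 916232293/384353191320 ≈ 0.0023838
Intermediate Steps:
x(r, G) = -7 + r
I(C) = -7 + C
j(X, q) = 11 + X (j(X, q) = (X + 13) + (-7 + 5) = (13 + X) - 2 = 11 + X)
(-8290/38747 - 47338/j(-221, -121))/94472 = (-8290/38747 - 47338/(11 - 221))/94472 = (-8290*1/38747 - 47338/(-210))*(1/94472) = (-8290/38747 - 47338*(-1/210))*(1/94472) = (-8290/38747 + 23669/105)*(1/94472) = (916232293/4068435)*(1/94472) = 916232293/384353191320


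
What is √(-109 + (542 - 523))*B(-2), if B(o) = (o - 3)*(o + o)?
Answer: 60*I*√10 ≈ 189.74*I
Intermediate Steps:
B(o) = 2*o*(-3 + o) (B(o) = (-3 + o)*(2*o) = 2*o*(-3 + o))
√(-109 + (542 - 523))*B(-2) = √(-109 + (542 - 523))*(2*(-2)*(-3 - 2)) = √(-109 + 19)*(2*(-2)*(-5)) = √(-90)*20 = (3*I*√10)*20 = 60*I*√10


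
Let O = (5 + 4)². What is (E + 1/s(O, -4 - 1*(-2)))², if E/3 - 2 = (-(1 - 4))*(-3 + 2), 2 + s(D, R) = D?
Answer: 55696/6241 ≈ 8.9242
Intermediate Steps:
O = 81 (O = 9² = 81)
s(D, R) = -2 + D
E = -3 (E = 6 + 3*((-(1 - 4))*(-3 + 2)) = 6 + 3*(-1*(-3)*(-1)) = 6 + 3*(3*(-1)) = 6 + 3*(-3) = 6 - 9 = -3)
(E + 1/s(O, -4 - 1*(-2)))² = (-3 + 1/(-2 + 81))² = (-3 + 1/79)² = (-236/79)² = 55696/6241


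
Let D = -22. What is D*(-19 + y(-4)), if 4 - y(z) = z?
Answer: 242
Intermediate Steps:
y(z) = 4 - z
D*(-19 + y(-4)) = -22*(-19 + (4 - 1*(-4))) = -22*(-19 + (4 + 4)) = -22*(-19 + 8) = -22*(-11) = 242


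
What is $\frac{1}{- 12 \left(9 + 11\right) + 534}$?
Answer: $\frac{1}{294} \approx 0.0034014$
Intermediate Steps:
$\frac{1}{- 12 \left(9 + 11\right) + 534} = \frac{1}{\left(-12\right) 20 + 534} = \frac{1}{-240 + 534} = \frac{1}{294}$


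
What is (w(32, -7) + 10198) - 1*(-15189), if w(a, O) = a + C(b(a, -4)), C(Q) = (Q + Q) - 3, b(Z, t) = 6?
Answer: 25428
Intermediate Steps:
C(Q) = -3 + 2*Q (C(Q) = 2*Q - 3 = -3 + 2*Q)
w(a, O) = 9 + a (w(a, O) = a + (-3 + 2*6) = a + (-3 + 12) = a + 9 = 9 + a)
(w(32, -7) + 10198) - 1*(-15189) = ((9 + 32) + 10198) - 1*(-15189) = (41 + 10198) + 15189 = 10239 + 15189 = 25428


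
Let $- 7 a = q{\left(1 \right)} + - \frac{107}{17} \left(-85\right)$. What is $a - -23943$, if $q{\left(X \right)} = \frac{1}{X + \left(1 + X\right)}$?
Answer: $\frac{501197}{21} \approx 23867.0$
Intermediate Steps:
$q{\left(X \right)} = \frac{1}{1 + 2 X}$
$a = - \frac{1606}{21}$ ($a = - \frac{\frac{1}{1 + 2 \cdot 1} + - \frac{107}{17} \left(-85\right)}{7} = - \frac{\frac{1}{1 + 2} + \left(-107\right) \frac{1}{17} \left(-85\right)}{7} = - \frac{\frac{1}{3} - -535}{7} = - \frac{\frac{1}{3} + 535}{7} = \left(- \frac{1}{7}\right) \frac{1606}{3} = - \frac{1606}{21} \approx -76.476$)
$a - -23943 = - \frac{1606}{21} - -23943 = - \frac{1606}{21} + 23943 = \frac{501197}{21}$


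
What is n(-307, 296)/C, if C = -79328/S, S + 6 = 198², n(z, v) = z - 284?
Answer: 11583009/39664 ≈ 292.03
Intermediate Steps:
n(z, v) = -284 + z
S = 39198 (S = -6 + 198² = -6 + 39204 = 39198)
C = -39664/19599 (C = -79328/39198 = -79328*1/39198 = -39664/19599 ≈ -2.0238)
n(-307, 296)/C = (-284 - 307)/(-39664/19599) = -591*(-19599/39664) = 11583009/39664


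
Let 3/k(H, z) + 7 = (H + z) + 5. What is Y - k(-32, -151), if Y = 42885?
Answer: 7933728/185 ≈ 42885.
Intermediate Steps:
k(H, z) = 3/(-2 + H + z) (k(H, z) = 3/(-7 + ((H + z) + 5)) = 3/(-7 + (5 + H + z)) = 3/(-2 + H + z))
Y - k(-32, -151) = 42885 - 3/(-2 - 32 - 151) = 42885 - 3/(-185) = 42885 - 3*(-1)/185 = 42885 - 1*(-3/185) = 42885 + 3/185 = 7933728/185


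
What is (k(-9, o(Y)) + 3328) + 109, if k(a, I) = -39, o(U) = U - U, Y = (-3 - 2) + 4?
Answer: 3398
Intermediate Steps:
Y = -1 (Y = -5 + 4 = -1)
o(U) = 0
(k(-9, o(Y)) + 3328) + 109 = (-39 + 3328) + 109 = 3289 + 109 = 3398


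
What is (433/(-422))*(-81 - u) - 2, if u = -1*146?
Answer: -28989/422 ≈ -68.694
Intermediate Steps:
u = -146
(433/(-422))*(-81 - u) - 2 = (433/(-422))*(-81 - 1*(-146)) - 2 = (433*(-1/422))*(-81 + 146) - 2 = -433/422*65 - 2 = -28145/422 - 2 = -28989/422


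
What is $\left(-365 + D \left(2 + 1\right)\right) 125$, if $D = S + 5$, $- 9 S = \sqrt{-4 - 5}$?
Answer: $-43750 - 125 i \approx -43750.0 - 125.0 i$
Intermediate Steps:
$S = - \frac{i}{3}$ ($S = - \frac{\sqrt{-4 - 5}}{9} = - \frac{\sqrt{-9}}{9} = - \frac{3 i}{9} = - \frac{i}{3} \approx - 0.33333 i$)
$D = 5 - \frac{i}{3}$ ($D = - \frac{i}{3} + 5 = 5 - \frac{i}{3} \approx 5.0 - 0.33333 i$)
$\left(-365 + D \left(2 + 1\right)\right) 125 = \left(-365 + \left(5 - \frac{i}{3}\right) \left(2 + 1\right)\right) 125 = \left(-365 + \left(5 - \frac{i}{3}\right) 3\right) 125 = \left(-365 + \left(15 - i\right)\right) 125 = \left(-350 - i\right) 125 = -43750 - 125 i$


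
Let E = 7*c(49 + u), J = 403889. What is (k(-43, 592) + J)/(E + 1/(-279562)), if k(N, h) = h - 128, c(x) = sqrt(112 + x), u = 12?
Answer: 113041733386/662519187701587 + 221215211481998524*sqrt(173)/662519187701587 ≈ 4391.8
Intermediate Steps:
k(N, h) = -128 + h
E = 7*sqrt(173) (E = 7*sqrt(112 + (49 + 12)) = 7*sqrt(112 + 61) = 7*sqrt(173) ≈ 92.071)
(k(-43, 592) + J)/(E + 1/(-279562)) = ((-128 + 592) + 403889)/(7*sqrt(173) + 1/(-279562)) = (464 + 403889)/(7*sqrt(173) - 1/279562) = 404353/(-1/279562 + 7*sqrt(173))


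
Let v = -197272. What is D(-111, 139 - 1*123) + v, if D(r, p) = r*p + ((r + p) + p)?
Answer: -199127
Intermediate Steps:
D(r, p) = r + 2*p + p*r (D(r, p) = p*r + ((p + r) + p) = p*r + (r + 2*p) = r + 2*p + p*r)
D(-111, 139 - 1*123) + v = (-111 + 2*(139 - 1*123) + (139 - 1*123)*(-111)) - 197272 = (-111 + 2*(139 - 123) + (139 - 123)*(-111)) - 197272 = (-111 + 2*16 + 16*(-111)) - 197272 = (-111 + 32 - 1776) - 197272 = -1855 - 197272 = -199127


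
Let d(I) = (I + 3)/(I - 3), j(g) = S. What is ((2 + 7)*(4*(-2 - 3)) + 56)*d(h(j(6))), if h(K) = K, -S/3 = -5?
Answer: -186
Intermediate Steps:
S = 15 (S = -3*(-5) = 15)
j(g) = 15
d(I) = (3 + I)/(-3 + I)
((2 + 7)*(4*(-2 - 3)) + 56)*d(h(j(6))) = ((2 + 7)*(4*(-2 - 3)) + 56)*((3 + 15)/(-3 + 15)) = (9*(4*(-5)) + 56)*(18/12) = (9*(-20) + 56)*((1/12)*18) = (-180 + 56)*(3/2) = -124*3/2 = -186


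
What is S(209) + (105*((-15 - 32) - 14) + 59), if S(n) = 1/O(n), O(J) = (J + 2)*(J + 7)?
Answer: -289225295/45576 ≈ -6346.0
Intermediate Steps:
O(J) = (2 + J)*(7 + J)
S(n) = 1/(14 + n**2 + 9*n)
S(209) + (105*((-15 - 32) - 14) + 59) = 1/(14 + 209**2 + 9*209) + (105*((-15 - 32) - 14) + 59) = 1/(14 + 43681 + 1881) + (105*(-47 - 14) + 59) = 1/45576 + (105*(-61) + 59) = 1/45576 + (-6405 + 59) = 1/45576 - 6346 = -289225295/45576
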